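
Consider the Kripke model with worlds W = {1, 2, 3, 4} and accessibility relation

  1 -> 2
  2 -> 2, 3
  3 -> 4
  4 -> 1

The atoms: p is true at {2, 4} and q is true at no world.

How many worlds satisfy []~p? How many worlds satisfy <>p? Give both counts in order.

For []~p:
1: successors {2}; ~p there: 2:F. ✗
2: successors {2, 3}; ~p there: 2:F, 3:T. ✗
3: successors {4}; ~p there: 4:F. ✗
4: successors {1}; ~p there: 1:T. ✓
— 1 world.
For <>p:
1: successors {2}; p there: 2:T. ✓
2: successors {2, 3}; p there: 2:T, 3:F. ✓
3: successors {4}; p there: 4:T. ✓
4: successors {1}; p there: 1:F. ✗
— 3 worlds.

1 and 3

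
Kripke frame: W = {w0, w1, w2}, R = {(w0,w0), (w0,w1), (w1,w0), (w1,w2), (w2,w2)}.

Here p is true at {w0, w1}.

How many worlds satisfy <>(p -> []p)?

w0: successors {w0, w1}; p -> []p there: w0:T, w1:F. ✓
w1: successors {w0, w2}; p -> []p there: w0:T, w2:T. ✓
w2: successors {w2}; p -> []p there: w2:T. ✓
Satisfying worlds: {w0, w1, w2}.

3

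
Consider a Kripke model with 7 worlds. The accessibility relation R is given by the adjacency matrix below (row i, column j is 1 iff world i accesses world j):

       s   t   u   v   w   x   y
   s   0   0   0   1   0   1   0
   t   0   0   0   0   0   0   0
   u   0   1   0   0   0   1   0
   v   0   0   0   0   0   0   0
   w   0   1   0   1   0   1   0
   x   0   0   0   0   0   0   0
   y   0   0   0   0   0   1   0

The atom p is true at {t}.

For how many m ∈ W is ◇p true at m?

2

s: successors {v, x}; p there: v:F, x:F. ✗
t: no successors, so ◇p fails. ✗
u: successors {t, x}; p there: t:T, x:F. ✓
v: no successors, so ◇p fails. ✗
w: successors {t, v, x}; p there: t:T, v:F, x:F. ✓
x: no successors, so ◇p fails. ✗
y: successors {x}; p there: x:F. ✗
Satisfying worlds: {u, w}.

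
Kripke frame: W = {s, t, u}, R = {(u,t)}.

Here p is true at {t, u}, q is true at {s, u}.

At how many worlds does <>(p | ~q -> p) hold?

1

s: no successors, so <>(p | ~q -> p) fails. ✗
t: no successors, so <>(p | ~q -> p) fails. ✗
u: successors {t}; p | ~q -> p there: t:T. ✓
Satisfying worlds: {u}.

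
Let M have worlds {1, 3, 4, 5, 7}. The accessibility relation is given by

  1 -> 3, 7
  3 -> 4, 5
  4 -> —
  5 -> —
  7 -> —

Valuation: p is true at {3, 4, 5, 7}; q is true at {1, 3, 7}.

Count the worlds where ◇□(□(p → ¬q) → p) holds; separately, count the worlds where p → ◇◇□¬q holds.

2 and 1

For ◇□(□(p → ¬q) → p):
1: successors {3, 7}; □(□(p → ¬q) → p) there: 3:T, 7:T. ✓
3: successors {4, 5}; □(□(p → ¬q) → p) there: 4:T, 5:T. ✓
4: no successors, so ◇□(□(p → ¬q) → p) fails. ✗
5: no successors, so ◇□(□(p → ¬q) → p) fails. ✗
7: no successors, so ◇□(□(p → ¬q) → p) fails. ✗
— 2 worlds.
For p → ◇◇□¬q:
1: p is F, ◇◇□¬q is T. ✓
3: p is T, ◇◇□¬q is F. ✗
4: p is T, ◇◇□¬q is F. ✗
5: p is T, ◇◇□¬q is F. ✗
7: p is T, ◇◇□¬q is F. ✗
— 1 world.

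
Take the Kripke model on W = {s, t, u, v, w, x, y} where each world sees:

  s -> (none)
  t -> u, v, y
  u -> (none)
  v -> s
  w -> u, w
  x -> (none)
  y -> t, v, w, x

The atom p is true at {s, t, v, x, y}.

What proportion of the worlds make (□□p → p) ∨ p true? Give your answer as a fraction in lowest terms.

6/7

s: □□p → p is T, p is T. ✓
t: □□p → p is T, p is T. ✓
u: □□p → p is F, p is F. ✗
v: □□p → p is T, p is T. ✓
w: □□p → p is T, p is F. ✓
x: □□p → p is T, p is T. ✓
y: □□p → p is T, p is T. ✓
That's 6 of 7 worlds, so 6/7.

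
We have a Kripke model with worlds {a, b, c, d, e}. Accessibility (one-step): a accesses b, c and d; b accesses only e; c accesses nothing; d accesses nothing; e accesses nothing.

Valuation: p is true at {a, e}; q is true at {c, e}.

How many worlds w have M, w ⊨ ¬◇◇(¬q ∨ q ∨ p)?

4

a: ◇◇(¬q ∨ q ∨ p) is T. ✗
b: ◇◇(¬q ∨ q ∨ p) is F. ✓
c: ◇◇(¬q ∨ q ∨ p) is F. ✓
d: ◇◇(¬q ∨ q ∨ p) is F. ✓
e: ◇◇(¬q ∨ q ∨ p) is F. ✓
Satisfying worlds: {b, c, d, e}.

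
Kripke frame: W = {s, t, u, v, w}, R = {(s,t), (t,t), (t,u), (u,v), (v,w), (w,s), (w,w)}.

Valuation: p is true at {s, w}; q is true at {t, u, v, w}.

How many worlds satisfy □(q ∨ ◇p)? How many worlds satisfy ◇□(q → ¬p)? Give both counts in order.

For □(q ∨ ◇p):
s: successors {t}; q ∨ ◇p there: t:T. ✓
t: successors {t, u}; q ∨ ◇p there: t:T, u:T. ✓
u: successors {v}; q ∨ ◇p there: v:T. ✓
v: successors {w}; q ∨ ◇p there: w:T. ✓
w: successors {s, w}; q ∨ ◇p there: s:F, w:T. ✗
— 4 worlds.
For ◇□(q → ¬p):
s: successors {t}; □(q → ¬p) there: t:T. ✓
t: successors {t, u}; □(q → ¬p) there: t:T, u:T. ✓
u: successors {v}; □(q → ¬p) there: v:F. ✗
v: successors {w}; □(q → ¬p) there: w:F. ✗
w: successors {s, w}; □(q → ¬p) there: s:T, w:F. ✓
— 3 worlds.

4 and 3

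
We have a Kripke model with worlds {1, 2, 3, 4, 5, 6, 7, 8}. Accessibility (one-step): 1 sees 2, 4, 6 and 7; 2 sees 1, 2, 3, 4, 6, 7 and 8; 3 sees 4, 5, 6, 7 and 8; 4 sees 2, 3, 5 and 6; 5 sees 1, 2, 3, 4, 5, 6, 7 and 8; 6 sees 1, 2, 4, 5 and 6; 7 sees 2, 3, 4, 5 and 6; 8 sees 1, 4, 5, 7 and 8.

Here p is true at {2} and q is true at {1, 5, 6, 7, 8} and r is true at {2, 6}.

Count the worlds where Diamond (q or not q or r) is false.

1: successors {2, 4, 6, 7}; q or not q or r there: 2:T, 4:T, 6:T, 7:T. ✓
2: successors {1, 2, 3, 4, 6, 7, 8}; q or not q or r there: 1:T, 2:T, 3:T, 4:T, 6:T, 7:T, 8:T. ✓
3: successors {4, 5, 6, 7, 8}; q or not q or r there: 4:T, 5:T, 6:T, 7:T, 8:T. ✓
4: successors {2, 3, 5, 6}; q or not q or r there: 2:T, 3:T, 5:T, 6:T. ✓
5: successors {1, 2, 3, 4, 5, 6, 7, 8}; q or not q or r there: 1:T, 2:T, 3:T, 4:T, 5:T, 6:T, 7:T, 8:T. ✓
6: successors {1, 2, 4, 5, 6}; q or not q or r there: 1:T, 2:T, 4:T, 5:T, 6:T. ✓
7: successors {2, 3, 4, 5, 6}; q or not q or r there: 2:T, 3:T, 4:T, 5:T, 6:T. ✓
8: successors {1, 4, 5, 7, 8}; q or not q or r there: 1:T, 4:T, 5:T, 7:T, 8:T. ✓
Satisfying worlds: {1, 2, 3, 4, 5, 6, 7, 8}.
So Diamond (q or not q or r) fails at the other 0 worlds.

0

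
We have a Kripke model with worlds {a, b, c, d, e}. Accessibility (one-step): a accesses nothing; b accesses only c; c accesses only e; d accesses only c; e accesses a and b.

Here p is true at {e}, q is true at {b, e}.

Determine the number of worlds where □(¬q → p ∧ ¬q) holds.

2

a: no successors, so □(¬q → p ∧ ¬q) holds vacuously. ✓
b: successors {c}; ¬q → p ∧ ¬q there: c:F. ✗
c: successors {e}; ¬q → p ∧ ¬q there: e:T. ✓
d: successors {c}; ¬q → p ∧ ¬q there: c:F. ✗
e: successors {a, b}; ¬q → p ∧ ¬q there: a:F, b:T. ✗
Satisfying worlds: {a, c}.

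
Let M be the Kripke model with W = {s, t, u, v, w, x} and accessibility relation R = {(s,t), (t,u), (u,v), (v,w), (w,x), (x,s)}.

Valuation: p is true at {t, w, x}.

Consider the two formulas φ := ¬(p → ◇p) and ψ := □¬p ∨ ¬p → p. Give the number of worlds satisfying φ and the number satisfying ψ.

For ¬(p → ◇p):
s: p → ◇p is T. ✗
t: p → ◇p is F. ✓
u: p → ◇p is T. ✗
v: p → ◇p is T. ✗
w: p → ◇p is T. ✗
x: p → ◇p is F. ✓
— 2 worlds.
For □¬p ∨ ¬p → p:
s: □¬p ∨ ¬p is T, p is F. ✗
t: □¬p ∨ ¬p is T, p is T. ✓
u: □¬p ∨ ¬p is T, p is F. ✗
v: □¬p ∨ ¬p is T, p is F. ✗
w: □¬p ∨ ¬p is F, p is T. ✓
x: □¬p ∨ ¬p is T, p is T. ✓
— 3 worlds.

2 and 3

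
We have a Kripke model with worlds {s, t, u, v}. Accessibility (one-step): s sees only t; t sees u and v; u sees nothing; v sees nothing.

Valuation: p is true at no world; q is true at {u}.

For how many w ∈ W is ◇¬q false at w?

2

s: successors {t}; ¬q there: t:T. ✓
t: successors {u, v}; ¬q there: u:F, v:T. ✓
u: no successors, so ◇¬q fails. ✗
v: no successors, so ◇¬q fails. ✗
Satisfying worlds: {s, t}.
So ◇¬q fails at the other 2 worlds.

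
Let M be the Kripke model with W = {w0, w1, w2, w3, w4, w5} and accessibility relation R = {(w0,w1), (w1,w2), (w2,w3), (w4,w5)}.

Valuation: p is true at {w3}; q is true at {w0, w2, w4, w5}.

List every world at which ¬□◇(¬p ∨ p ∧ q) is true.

{w1, w2, w4}

w0: □◇(¬p ∨ p ∧ q) is T. ✗
w1: □◇(¬p ∨ p ∧ q) is F. ✓
w2: □◇(¬p ∨ p ∧ q) is F. ✓
w3: □◇(¬p ∨ p ∧ q) is T. ✗
w4: □◇(¬p ∨ p ∧ q) is F. ✓
w5: □◇(¬p ∨ p ∧ q) is T. ✗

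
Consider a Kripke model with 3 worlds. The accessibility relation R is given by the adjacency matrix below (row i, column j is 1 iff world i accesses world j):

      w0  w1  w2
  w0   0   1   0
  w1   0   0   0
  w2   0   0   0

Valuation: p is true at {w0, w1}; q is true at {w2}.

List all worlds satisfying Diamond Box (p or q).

{w0}

w0: successors {w1}; Box (p or q) there: w1:T. ✓
w1: no successors, so Diamond Box (p or q) fails. ✗
w2: no successors, so Diamond Box (p or q) fails. ✗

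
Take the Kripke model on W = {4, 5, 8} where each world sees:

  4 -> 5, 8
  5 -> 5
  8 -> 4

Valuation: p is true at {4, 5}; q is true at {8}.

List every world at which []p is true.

4: successors {5, 8}; p there: 5:T, 8:F. ✗
5: successors {5}; p there: 5:T. ✓
8: successors {4}; p there: 4:T. ✓

{5, 8}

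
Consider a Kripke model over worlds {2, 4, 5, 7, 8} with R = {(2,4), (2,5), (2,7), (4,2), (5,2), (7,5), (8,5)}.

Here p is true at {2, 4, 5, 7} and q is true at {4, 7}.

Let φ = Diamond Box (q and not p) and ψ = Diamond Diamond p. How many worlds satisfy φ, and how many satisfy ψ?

0 and 5

For Diamond Box (q and not p):
2: successors {4, 5, 7}; Box (q and not p) there: 4:F, 5:F, 7:F. ✗
4: successors {2}; Box (q and not p) there: 2:F. ✗
5: successors {2}; Box (q and not p) there: 2:F. ✗
7: successors {5}; Box (q and not p) there: 5:F. ✗
8: successors {5}; Box (q and not p) there: 5:F. ✗
— 0 worlds.
For Diamond Diamond p:
2: successors {4, 5, 7}; Diamond p there: 4:T, 5:T, 7:T. ✓
4: successors {2}; Diamond p there: 2:T. ✓
5: successors {2}; Diamond p there: 2:T. ✓
7: successors {5}; Diamond p there: 5:T. ✓
8: successors {5}; Diamond p there: 5:T. ✓
— 5 worlds.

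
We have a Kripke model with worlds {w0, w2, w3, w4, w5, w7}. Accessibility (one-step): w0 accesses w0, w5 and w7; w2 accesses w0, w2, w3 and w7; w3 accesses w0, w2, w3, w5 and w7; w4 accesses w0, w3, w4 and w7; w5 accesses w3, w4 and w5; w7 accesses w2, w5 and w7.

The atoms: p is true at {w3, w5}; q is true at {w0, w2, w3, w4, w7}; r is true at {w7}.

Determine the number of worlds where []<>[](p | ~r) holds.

w0: successors {w0, w5, w7}; <>[](p | ~r) there: w0:T, w5:T, w7:T. ✓
w2: successors {w0, w2, w3, w7}; <>[](p | ~r) there: w0:T, w2:F, w3:T, w7:T. ✗
w3: successors {w0, w2, w3, w5, w7}; <>[](p | ~r) there: w0:T, w2:F, w3:T, w5:T, w7:T. ✗
w4: successors {w0, w3, w4, w7}; <>[](p | ~r) there: w0:T, w3:T, w4:F, w7:T. ✗
w5: successors {w3, w4, w5}; <>[](p | ~r) there: w3:T, w4:F, w5:T. ✗
w7: successors {w2, w5, w7}; <>[](p | ~r) there: w2:F, w5:T, w7:T. ✗
Satisfying worlds: {w0}.

1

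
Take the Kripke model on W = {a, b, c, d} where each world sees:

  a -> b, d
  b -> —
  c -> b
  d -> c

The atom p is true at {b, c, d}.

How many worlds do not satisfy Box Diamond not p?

a: successors {b, d}; Diamond not p there: b:F, d:F. ✗
b: no successors, so Box Diamond not p holds vacuously. ✓
c: successors {b}; Diamond not p there: b:F. ✗
d: successors {c}; Diamond not p there: c:F. ✗
Satisfying worlds: {b}.
So Box Diamond not p fails at the other 3 worlds.

3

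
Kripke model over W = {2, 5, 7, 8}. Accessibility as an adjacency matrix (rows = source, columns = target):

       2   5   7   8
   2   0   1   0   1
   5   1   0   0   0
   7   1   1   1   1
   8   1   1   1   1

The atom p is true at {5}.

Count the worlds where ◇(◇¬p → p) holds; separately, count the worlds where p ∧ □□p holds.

3 and 0

For ◇(◇¬p → p):
2: successors {5, 8}; ◇¬p → p there: 5:T, 8:F. ✓
5: successors {2}; ◇¬p → p there: 2:F. ✗
7: successors {2, 5, 7, 8}; ◇¬p → p there: 2:F, 5:T, 7:F, 8:F. ✓
8: successors {2, 5, 7, 8}; ◇¬p → p there: 2:F, 5:T, 7:F, 8:F. ✓
— 3 worlds.
For p ∧ □□p:
2: p is F, □□p is F. ✗
5: p is T, □□p is F. ✗
7: p is F, □□p is F. ✗
8: p is F, □□p is F. ✗
— 0 worlds.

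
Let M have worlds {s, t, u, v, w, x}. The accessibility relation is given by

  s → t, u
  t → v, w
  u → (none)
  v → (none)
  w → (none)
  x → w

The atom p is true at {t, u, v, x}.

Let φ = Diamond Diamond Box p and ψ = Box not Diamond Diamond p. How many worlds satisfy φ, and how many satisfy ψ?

For Diamond Diamond Box p:
s: successors {t, u}; Diamond Box p there: t:T, u:F. ✓
t: successors {v, w}; Diamond Box p there: v:F, w:F. ✗
u: no successors, so Diamond Diamond Box p fails. ✗
v: no successors, so Diamond Diamond Box p fails. ✗
w: no successors, so Diamond Diamond Box p fails. ✗
x: successors {w}; Diamond Box p there: w:F. ✗
— 1 world.
For Box not Diamond Diamond p:
s: successors {t, u}; not Diamond Diamond p there: t:T, u:T. ✓
t: successors {v, w}; not Diamond Diamond p there: v:T, w:T. ✓
u: no successors, so Box not Diamond Diamond p holds vacuously. ✓
v: no successors, so Box not Diamond Diamond p holds vacuously. ✓
w: no successors, so Box not Diamond Diamond p holds vacuously. ✓
x: successors {w}; not Diamond Diamond p there: w:T. ✓
— 6 worlds.

1 and 6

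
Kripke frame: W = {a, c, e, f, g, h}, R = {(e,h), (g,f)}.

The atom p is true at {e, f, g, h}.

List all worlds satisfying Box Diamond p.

a: no successors, so Box Diamond p holds vacuously. ✓
c: no successors, so Box Diamond p holds vacuously. ✓
e: successors {h}; Diamond p there: h:F. ✗
f: no successors, so Box Diamond p holds vacuously. ✓
g: successors {f}; Diamond p there: f:F. ✗
h: no successors, so Box Diamond p holds vacuously. ✓

{a, c, f, h}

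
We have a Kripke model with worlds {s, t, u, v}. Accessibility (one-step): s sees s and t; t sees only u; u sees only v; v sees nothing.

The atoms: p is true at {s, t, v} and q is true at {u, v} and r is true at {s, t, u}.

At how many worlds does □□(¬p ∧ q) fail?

2

s: successors {s, t}; □(¬p ∧ q) there: s:F, t:T. ✗
t: successors {u}; □(¬p ∧ q) there: u:F. ✗
u: successors {v}; □(¬p ∧ q) there: v:T. ✓
v: no successors, so □□(¬p ∧ q) holds vacuously. ✓
Satisfying worlds: {u, v}.
So □□(¬p ∧ q) fails at the other 2 worlds.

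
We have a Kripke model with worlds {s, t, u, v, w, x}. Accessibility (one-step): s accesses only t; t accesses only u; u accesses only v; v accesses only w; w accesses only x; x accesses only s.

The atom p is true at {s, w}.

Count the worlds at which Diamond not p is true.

4

s: successors {t}; not p there: t:T. ✓
t: successors {u}; not p there: u:T. ✓
u: successors {v}; not p there: v:T. ✓
v: successors {w}; not p there: w:F. ✗
w: successors {x}; not p there: x:T. ✓
x: successors {s}; not p there: s:F. ✗
Satisfying worlds: {s, t, u, w}.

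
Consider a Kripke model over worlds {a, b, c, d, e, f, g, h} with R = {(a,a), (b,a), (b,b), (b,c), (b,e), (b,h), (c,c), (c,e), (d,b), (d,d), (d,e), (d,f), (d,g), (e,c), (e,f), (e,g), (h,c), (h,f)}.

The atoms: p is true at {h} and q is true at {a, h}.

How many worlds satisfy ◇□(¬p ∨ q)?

a: successors {a}; □(¬p ∨ q) there: a:T. ✓
b: successors {a, b, c, e, h}; □(¬p ∨ q) there: a:T, b:T, c:T, e:T, h:T. ✓
c: successors {c, e}; □(¬p ∨ q) there: c:T, e:T. ✓
d: successors {b, d, e, f, g}; □(¬p ∨ q) there: b:T, d:T, e:T, f:T, g:T. ✓
e: successors {c, f, g}; □(¬p ∨ q) there: c:T, f:T, g:T. ✓
f: no successors, so ◇□(¬p ∨ q) fails. ✗
g: no successors, so ◇□(¬p ∨ q) fails. ✗
h: successors {c, f}; □(¬p ∨ q) there: c:T, f:T. ✓
Satisfying worlds: {a, b, c, d, e, h}.

6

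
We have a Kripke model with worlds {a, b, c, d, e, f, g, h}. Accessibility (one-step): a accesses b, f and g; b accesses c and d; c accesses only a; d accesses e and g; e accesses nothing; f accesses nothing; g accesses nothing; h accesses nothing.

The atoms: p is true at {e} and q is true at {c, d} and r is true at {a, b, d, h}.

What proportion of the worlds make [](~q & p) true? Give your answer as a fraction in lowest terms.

1/2

a: successors {b, f, g}; ~q & p there: b:F, f:F, g:F. ✗
b: successors {c, d}; ~q & p there: c:F, d:F. ✗
c: successors {a}; ~q & p there: a:F. ✗
d: successors {e, g}; ~q & p there: e:T, g:F. ✗
e: no successors, so [](~q & p) holds vacuously. ✓
f: no successors, so [](~q & p) holds vacuously. ✓
g: no successors, so [](~q & p) holds vacuously. ✓
h: no successors, so [](~q & p) holds vacuously. ✓
That's 4 of 8 worlds, so 4/8 = 1/2.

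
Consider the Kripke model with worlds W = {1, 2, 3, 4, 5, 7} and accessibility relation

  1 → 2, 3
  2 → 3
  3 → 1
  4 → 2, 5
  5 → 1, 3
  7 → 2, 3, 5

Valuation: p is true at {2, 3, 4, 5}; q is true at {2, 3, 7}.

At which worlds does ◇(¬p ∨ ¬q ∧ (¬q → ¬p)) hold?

{3, 5}

1: successors {2, 3}; ¬p ∨ ¬q ∧ (¬q → ¬p) there: 2:F, 3:F. ✗
2: successors {3}; ¬p ∨ ¬q ∧ (¬q → ¬p) there: 3:F. ✗
3: successors {1}; ¬p ∨ ¬q ∧ (¬q → ¬p) there: 1:T. ✓
4: successors {2, 5}; ¬p ∨ ¬q ∧ (¬q → ¬p) there: 2:F, 5:F. ✗
5: successors {1, 3}; ¬p ∨ ¬q ∧ (¬q → ¬p) there: 1:T, 3:F. ✓
7: successors {2, 3, 5}; ¬p ∨ ¬q ∧ (¬q → ¬p) there: 2:F, 3:F, 5:F. ✗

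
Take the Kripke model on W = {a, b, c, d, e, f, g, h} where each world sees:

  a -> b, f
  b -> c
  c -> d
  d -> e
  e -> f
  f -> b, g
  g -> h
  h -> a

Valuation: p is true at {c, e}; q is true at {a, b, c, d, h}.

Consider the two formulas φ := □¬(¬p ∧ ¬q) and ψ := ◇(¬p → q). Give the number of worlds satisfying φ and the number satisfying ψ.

For □¬(¬p ∧ ¬q):
a: successors {b, f}; ¬(¬p ∧ ¬q) there: b:T, f:F. ✗
b: successors {c}; ¬(¬p ∧ ¬q) there: c:T. ✓
c: successors {d}; ¬(¬p ∧ ¬q) there: d:T. ✓
d: successors {e}; ¬(¬p ∧ ¬q) there: e:T. ✓
e: successors {f}; ¬(¬p ∧ ¬q) there: f:F. ✗
f: successors {b, g}; ¬(¬p ∧ ¬q) there: b:T, g:F. ✗
g: successors {h}; ¬(¬p ∧ ¬q) there: h:T. ✓
h: successors {a}; ¬(¬p ∧ ¬q) there: a:T. ✓
— 5 worlds.
For ◇(¬p → q):
a: successors {b, f}; ¬p → q there: b:T, f:F. ✓
b: successors {c}; ¬p → q there: c:T. ✓
c: successors {d}; ¬p → q there: d:T. ✓
d: successors {e}; ¬p → q there: e:T. ✓
e: successors {f}; ¬p → q there: f:F. ✗
f: successors {b, g}; ¬p → q there: b:T, g:F. ✓
g: successors {h}; ¬p → q there: h:T. ✓
h: successors {a}; ¬p → q there: a:T. ✓
— 7 worlds.

5 and 7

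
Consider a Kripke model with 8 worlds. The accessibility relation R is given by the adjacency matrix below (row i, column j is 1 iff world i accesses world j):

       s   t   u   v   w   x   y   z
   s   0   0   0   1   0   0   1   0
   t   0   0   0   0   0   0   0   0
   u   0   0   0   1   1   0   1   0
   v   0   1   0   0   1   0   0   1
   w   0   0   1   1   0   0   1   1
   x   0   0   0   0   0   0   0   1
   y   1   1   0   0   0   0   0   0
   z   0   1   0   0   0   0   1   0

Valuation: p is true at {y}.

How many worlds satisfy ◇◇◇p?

5

s: successors {v, y}; ◇◇p there: v:T, y:T. ✓
t: no successors, so ◇◇◇p fails. ✗
u: successors {v, w, y}; ◇◇p there: v:T, w:T, y:T. ✓
v: successors {t, w, z}; ◇◇p there: t:F, w:T, z:F. ✓
w: successors {u, v, y, z}; ◇◇p there: u:T, v:T, y:T, z:F. ✓
x: successors {z}; ◇◇p there: z:F. ✗
y: successors {s, t}; ◇◇p there: s:F, t:F. ✗
z: successors {t, y}; ◇◇p there: t:F, y:T. ✓
Satisfying worlds: {s, u, v, w, z}.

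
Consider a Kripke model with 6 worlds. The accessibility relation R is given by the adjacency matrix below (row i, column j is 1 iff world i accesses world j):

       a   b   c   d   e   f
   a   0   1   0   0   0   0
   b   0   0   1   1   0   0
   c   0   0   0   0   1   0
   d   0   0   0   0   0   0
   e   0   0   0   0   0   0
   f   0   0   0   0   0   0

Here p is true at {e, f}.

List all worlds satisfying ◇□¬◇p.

{b, c}

a: successors {b}; □¬◇p there: b:F. ✗
b: successors {c, d}; □¬◇p there: c:T, d:T. ✓
c: successors {e}; □¬◇p there: e:T. ✓
d: no successors, so ◇□¬◇p fails. ✗
e: no successors, so ◇□¬◇p fails. ✗
f: no successors, so ◇□¬◇p fails. ✗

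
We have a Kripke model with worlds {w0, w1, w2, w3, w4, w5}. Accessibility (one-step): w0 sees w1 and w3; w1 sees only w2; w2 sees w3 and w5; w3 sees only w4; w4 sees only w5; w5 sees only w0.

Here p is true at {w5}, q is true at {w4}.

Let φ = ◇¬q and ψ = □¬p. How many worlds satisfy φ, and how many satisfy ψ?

For ◇¬q:
w0: successors {w1, w3}; ¬q there: w1:T, w3:T. ✓
w1: successors {w2}; ¬q there: w2:T. ✓
w2: successors {w3, w5}; ¬q there: w3:T, w5:T. ✓
w3: successors {w4}; ¬q there: w4:F. ✗
w4: successors {w5}; ¬q there: w5:T. ✓
w5: successors {w0}; ¬q there: w0:T. ✓
— 5 worlds.
For □¬p:
w0: successors {w1, w3}; ¬p there: w1:T, w3:T. ✓
w1: successors {w2}; ¬p there: w2:T. ✓
w2: successors {w3, w5}; ¬p there: w3:T, w5:F. ✗
w3: successors {w4}; ¬p there: w4:T. ✓
w4: successors {w5}; ¬p there: w5:F. ✗
w5: successors {w0}; ¬p there: w0:T. ✓
— 4 worlds.

5 and 4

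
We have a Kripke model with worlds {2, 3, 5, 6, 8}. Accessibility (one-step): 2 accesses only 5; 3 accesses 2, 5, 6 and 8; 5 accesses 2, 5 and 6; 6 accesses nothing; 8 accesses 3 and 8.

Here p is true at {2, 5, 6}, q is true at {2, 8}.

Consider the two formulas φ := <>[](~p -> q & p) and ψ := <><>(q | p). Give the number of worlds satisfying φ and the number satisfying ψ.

3 and 4

For <>[](~p -> q & p):
2: successors {5}; [](~p -> q & p) there: 5:T. ✓
3: successors {2, 5, 6, 8}; [](~p -> q & p) there: 2:T, 5:T, 6:T, 8:F. ✓
5: successors {2, 5, 6}; [](~p -> q & p) there: 2:T, 5:T, 6:T. ✓
6: no successors, so <>[](~p -> q & p) fails. ✗
8: successors {3, 8}; [](~p -> q & p) there: 3:F, 8:F. ✗
— 3 worlds.
For <><>(q | p):
2: successors {5}; <>(q | p) there: 5:T. ✓
3: successors {2, 5, 6, 8}; <>(q | p) there: 2:T, 5:T, 6:F, 8:T. ✓
5: successors {2, 5, 6}; <>(q | p) there: 2:T, 5:T, 6:F. ✓
6: no successors, so <><>(q | p) fails. ✗
8: successors {3, 8}; <>(q | p) there: 3:T, 8:T. ✓
— 4 worlds.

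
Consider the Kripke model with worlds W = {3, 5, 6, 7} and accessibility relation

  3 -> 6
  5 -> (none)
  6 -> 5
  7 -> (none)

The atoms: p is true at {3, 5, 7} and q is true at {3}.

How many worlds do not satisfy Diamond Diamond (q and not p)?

3: successors {6}; Diamond (q and not p) there: 6:F. ✗
5: no successors, so Diamond Diamond (q and not p) fails. ✗
6: successors {5}; Diamond (q and not p) there: 5:F. ✗
7: no successors, so Diamond Diamond (q and not p) fails. ✗
Satisfying worlds: ∅.
So Diamond Diamond (q and not p) fails at the other 4 worlds.

4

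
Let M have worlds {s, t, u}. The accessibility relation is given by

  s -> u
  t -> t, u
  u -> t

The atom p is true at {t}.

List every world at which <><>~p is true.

s: successors {u}; <>~p there: u:F. ✗
t: successors {t, u}; <>~p there: t:T, u:F. ✓
u: successors {t}; <>~p there: t:T. ✓

{t, u}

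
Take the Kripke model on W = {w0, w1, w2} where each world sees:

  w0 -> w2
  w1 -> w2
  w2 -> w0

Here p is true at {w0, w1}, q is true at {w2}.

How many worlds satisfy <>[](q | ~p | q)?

w0: successors {w2}; [](q | ~p | q) there: w2:F. ✗
w1: successors {w2}; [](q | ~p | q) there: w2:F. ✗
w2: successors {w0}; [](q | ~p | q) there: w0:T. ✓
Satisfying worlds: {w2}.

1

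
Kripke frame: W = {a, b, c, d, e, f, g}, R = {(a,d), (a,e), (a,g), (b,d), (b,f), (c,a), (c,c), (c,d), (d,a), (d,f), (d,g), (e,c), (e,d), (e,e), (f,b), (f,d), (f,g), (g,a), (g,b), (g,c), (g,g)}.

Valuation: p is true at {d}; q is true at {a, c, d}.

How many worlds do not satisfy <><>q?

0

a: successors {d, e, g}; <>q there: d:T, e:T, g:T. ✓
b: successors {d, f}; <>q there: d:T, f:T. ✓
c: successors {a, c, d}; <>q there: a:T, c:T, d:T. ✓
d: successors {a, f, g}; <>q there: a:T, f:T, g:T. ✓
e: successors {c, d, e}; <>q there: c:T, d:T, e:T. ✓
f: successors {b, d, g}; <>q there: b:T, d:T, g:T. ✓
g: successors {a, b, c, g}; <>q there: a:T, b:T, c:T, g:T. ✓
Satisfying worlds: {a, b, c, d, e, f, g}.
So <><>q fails at the other 0 worlds.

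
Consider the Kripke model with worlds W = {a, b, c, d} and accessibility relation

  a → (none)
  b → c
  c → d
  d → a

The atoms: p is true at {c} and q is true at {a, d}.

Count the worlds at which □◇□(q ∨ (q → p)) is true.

a: no successors, so □◇□(q ∨ (q → p)) holds vacuously. ✓
b: successors {c}; ◇□(q ∨ (q → p)) there: c:T. ✓
c: successors {d}; ◇□(q ∨ (q → p)) there: d:T. ✓
d: successors {a}; ◇□(q ∨ (q → p)) there: a:F. ✗
Satisfying worlds: {a, b, c}.

3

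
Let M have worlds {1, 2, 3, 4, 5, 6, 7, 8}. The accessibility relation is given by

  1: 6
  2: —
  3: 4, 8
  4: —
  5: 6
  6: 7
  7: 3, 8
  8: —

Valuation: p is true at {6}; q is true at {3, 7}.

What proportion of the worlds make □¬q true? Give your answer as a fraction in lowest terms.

3/4

1: successors {6}; ¬q there: 6:T. ✓
2: no successors, so □¬q holds vacuously. ✓
3: successors {4, 8}; ¬q there: 4:T, 8:T. ✓
4: no successors, so □¬q holds vacuously. ✓
5: successors {6}; ¬q there: 6:T. ✓
6: successors {7}; ¬q there: 7:F. ✗
7: successors {3, 8}; ¬q there: 3:F, 8:T. ✗
8: no successors, so □¬q holds vacuously. ✓
That's 6 of 8 worlds, so 6/8 = 3/4.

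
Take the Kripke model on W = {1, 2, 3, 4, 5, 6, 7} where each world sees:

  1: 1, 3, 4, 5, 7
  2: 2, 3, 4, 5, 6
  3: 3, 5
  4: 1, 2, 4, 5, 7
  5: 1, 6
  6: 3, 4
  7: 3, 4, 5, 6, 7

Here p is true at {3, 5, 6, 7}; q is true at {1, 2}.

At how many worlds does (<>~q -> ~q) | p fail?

1: <>~q -> ~q is F, p is F. ✗
2: <>~q -> ~q is F, p is F. ✗
3: <>~q -> ~q is T, p is T. ✓
4: <>~q -> ~q is T, p is F. ✓
5: <>~q -> ~q is T, p is T. ✓
6: <>~q -> ~q is T, p is T. ✓
7: <>~q -> ~q is T, p is T. ✓
Satisfying worlds: {3, 4, 5, 6, 7}.
So (<>~q -> ~q) | p fails at the other 2 worlds.

2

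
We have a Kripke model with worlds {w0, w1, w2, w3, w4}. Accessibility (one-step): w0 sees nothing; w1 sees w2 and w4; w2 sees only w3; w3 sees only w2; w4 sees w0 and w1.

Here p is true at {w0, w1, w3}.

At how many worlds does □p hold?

3

w0: no successors, so □p holds vacuously. ✓
w1: successors {w2, w4}; p there: w2:F, w4:F. ✗
w2: successors {w3}; p there: w3:T. ✓
w3: successors {w2}; p there: w2:F. ✗
w4: successors {w0, w1}; p there: w0:T, w1:T. ✓
Satisfying worlds: {w0, w2, w4}.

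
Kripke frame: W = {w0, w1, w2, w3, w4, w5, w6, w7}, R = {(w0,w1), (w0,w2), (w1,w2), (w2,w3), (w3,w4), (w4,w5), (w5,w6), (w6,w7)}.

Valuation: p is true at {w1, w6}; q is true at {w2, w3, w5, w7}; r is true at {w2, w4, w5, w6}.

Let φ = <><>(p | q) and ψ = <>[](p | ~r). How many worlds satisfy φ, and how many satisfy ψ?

For <><>(p | q):
w0: successors {w1, w2}; <>(p | q) there: w1:T, w2:T. ✓
w1: successors {w2}; <>(p | q) there: w2:T. ✓
w2: successors {w3}; <>(p | q) there: w3:F. ✗
w3: successors {w4}; <>(p | q) there: w4:T. ✓
w4: successors {w5}; <>(p | q) there: w5:T. ✓
w5: successors {w6}; <>(p | q) there: w6:T. ✓
w6: successors {w7}; <>(p | q) there: w7:F. ✗
w7: no successors, so <><>(p | q) fails. ✗
— 5 worlds.
For <>[](p | ~r):
w0: successors {w1, w2}; [](p | ~r) there: w1:F, w2:T. ✓
w1: successors {w2}; [](p | ~r) there: w2:T. ✓
w2: successors {w3}; [](p | ~r) there: w3:F. ✗
w3: successors {w4}; [](p | ~r) there: w4:F. ✗
w4: successors {w5}; [](p | ~r) there: w5:T. ✓
w5: successors {w6}; [](p | ~r) there: w6:T. ✓
w6: successors {w7}; [](p | ~r) there: w7:T. ✓
w7: no successors, so <>[](p | ~r) fails. ✗
— 5 worlds.

5 and 5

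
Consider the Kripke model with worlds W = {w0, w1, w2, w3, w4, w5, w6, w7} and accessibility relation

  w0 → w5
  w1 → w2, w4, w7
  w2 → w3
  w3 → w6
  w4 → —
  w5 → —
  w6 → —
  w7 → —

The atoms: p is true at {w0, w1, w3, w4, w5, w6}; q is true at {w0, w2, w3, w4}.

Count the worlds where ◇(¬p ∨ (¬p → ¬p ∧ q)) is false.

w0: successors {w5}; ¬p ∨ (¬p → ¬p ∧ q) there: w5:T. ✓
w1: successors {w2, w4, w7}; ¬p ∨ (¬p → ¬p ∧ q) there: w2:T, w4:T, w7:T. ✓
w2: successors {w3}; ¬p ∨ (¬p → ¬p ∧ q) there: w3:T. ✓
w3: successors {w6}; ¬p ∨ (¬p → ¬p ∧ q) there: w6:T. ✓
w4: no successors, so ◇(¬p ∨ (¬p → ¬p ∧ q)) fails. ✗
w5: no successors, so ◇(¬p ∨ (¬p → ¬p ∧ q)) fails. ✗
w6: no successors, so ◇(¬p ∨ (¬p → ¬p ∧ q)) fails. ✗
w7: no successors, so ◇(¬p ∨ (¬p → ¬p ∧ q)) fails. ✗
Satisfying worlds: {w0, w1, w2, w3}.
So ◇(¬p ∨ (¬p → ¬p ∧ q)) fails at the other 4 worlds.

4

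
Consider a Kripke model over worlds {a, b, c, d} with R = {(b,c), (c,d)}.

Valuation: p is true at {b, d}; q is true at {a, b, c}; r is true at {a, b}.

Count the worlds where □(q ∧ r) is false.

2

a: no successors, so □(q ∧ r) holds vacuously. ✓
b: successors {c}; q ∧ r there: c:F. ✗
c: successors {d}; q ∧ r there: d:F. ✗
d: no successors, so □(q ∧ r) holds vacuously. ✓
Satisfying worlds: {a, d}.
So □(q ∧ r) fails at the other 2 worlds.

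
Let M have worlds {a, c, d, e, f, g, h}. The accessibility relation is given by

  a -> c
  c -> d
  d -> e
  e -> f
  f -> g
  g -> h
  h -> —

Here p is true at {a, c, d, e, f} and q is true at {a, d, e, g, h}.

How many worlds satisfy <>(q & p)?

a: successors {c}; q & p there: c:F. ✗
c: successors {d}; q & p there: d:T. ✓
d: successors {e}; q & p there: e:T. ✓
e: successors {f}; q & p there: f:F. ✗
f: successors {g}; q & p there: g:F. ✗
g: successors {h}; q & p there: h:F. ✗
h: no successors, so <>(q & p) fails. ✗
Satisfying worlds: {c, d}.

2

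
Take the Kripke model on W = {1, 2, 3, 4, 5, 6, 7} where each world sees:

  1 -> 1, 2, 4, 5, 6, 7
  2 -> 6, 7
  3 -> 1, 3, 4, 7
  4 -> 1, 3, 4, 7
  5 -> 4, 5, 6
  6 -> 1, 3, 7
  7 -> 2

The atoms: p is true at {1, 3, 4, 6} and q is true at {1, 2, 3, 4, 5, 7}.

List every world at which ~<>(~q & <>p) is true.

{3, 4, 6, 7}

1: <>(~q & <>p) is T. ✗
2: <>(~q & <>p) is T. ✗
3: <>(~q & <>p) is F. ✓
4: <>(~q & <>p) is F. ✓
5: <>(~q & <>p) is T. ✗
6: <>(~q & <>p) is F. ✓
7: <>(~q & <>p) is F. ✓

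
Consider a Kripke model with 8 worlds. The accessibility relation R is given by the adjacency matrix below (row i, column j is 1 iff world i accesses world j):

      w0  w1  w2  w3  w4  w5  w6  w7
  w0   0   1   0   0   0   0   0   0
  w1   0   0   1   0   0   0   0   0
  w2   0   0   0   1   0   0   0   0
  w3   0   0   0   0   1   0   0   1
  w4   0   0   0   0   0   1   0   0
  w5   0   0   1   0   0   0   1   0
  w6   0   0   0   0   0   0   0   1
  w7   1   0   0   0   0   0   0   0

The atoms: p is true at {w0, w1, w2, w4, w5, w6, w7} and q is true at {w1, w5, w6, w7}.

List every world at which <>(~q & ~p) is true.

{w2}

w0: successors {w1}; ~q & ~p there: w1:F. ✗
w1: successors {w2}; ~q & ~p there: w2:F. ✗
w2: successors {w3}; ~q & ~p there: w3:T. ✓
w3: successors {w4, w7}; ~q & ~p there: w4:F, w7:F. ✗
w4: successors {w5}; ~q & ~p there: w5:F. ✗
w5: successors {w2, w6}; ~q & ~p there: w2:F, w6:F. ✗
w6: successors {w7}; ~q & ~p there: w7:F. ✗
w7: successors {w0}; ~q & ~p there: w0:F. ✗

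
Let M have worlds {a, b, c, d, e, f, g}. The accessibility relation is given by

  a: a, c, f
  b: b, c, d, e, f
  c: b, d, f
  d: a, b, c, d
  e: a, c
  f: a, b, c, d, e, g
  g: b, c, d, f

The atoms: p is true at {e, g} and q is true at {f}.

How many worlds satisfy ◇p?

a: successors {a, c, f}; p there: a:F, c:F, f:F. ✗
b: successors {b, c, d, e, f}; p there: b:F, c:F, d:F, e:T, f:F. ✓
c: successors {b, d, f}; p there: b:F, d:F, f:F. ✗
d: successors {a, b, c, d}; p there: a:F, b:F, c:F, d:F. ✗
e: successors {a, c}; p there: a:F, c:F. ✗
f: successors {a, b, c, d, e, g}; p there: a:F, b:F, c:F, d:F, e:T, g:T. ✓
g: successors {b, c, d, f}; p there: b:F, c:F, d:F, f:F. ✗
Satisfying worlds: {b, f}.

2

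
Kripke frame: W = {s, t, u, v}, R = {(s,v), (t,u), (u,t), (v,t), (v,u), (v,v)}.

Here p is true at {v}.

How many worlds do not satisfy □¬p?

2

s: successors {v}; ¬p there: v:F. ✗
t: successors {u}; ¬p there: u:T. ✓
u: successors {t}; ¬p there: t:T. ✓
v: successors {t, u, v}; ¬p there: t:T, u:T, v:F. ✗
Satisfying worlds: {t, u}.
So □¬p fails at the other 2 worlds.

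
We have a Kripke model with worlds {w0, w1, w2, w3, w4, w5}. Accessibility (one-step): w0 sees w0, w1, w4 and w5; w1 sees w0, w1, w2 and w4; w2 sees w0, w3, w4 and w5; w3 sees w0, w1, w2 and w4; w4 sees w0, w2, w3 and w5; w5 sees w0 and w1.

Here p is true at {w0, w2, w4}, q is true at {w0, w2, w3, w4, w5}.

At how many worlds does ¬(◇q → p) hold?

3

w0: ◇q → p is T. ✗
w1: ◇q → p is F. ✓
w2: ◇q → p is T. ✗
w3: ◇q → p is F. ✓
w4: ◇q → p is T. ✗
w5: ◇q → p is F. ✓
Satisfying worlds: {w1, w3, w5}.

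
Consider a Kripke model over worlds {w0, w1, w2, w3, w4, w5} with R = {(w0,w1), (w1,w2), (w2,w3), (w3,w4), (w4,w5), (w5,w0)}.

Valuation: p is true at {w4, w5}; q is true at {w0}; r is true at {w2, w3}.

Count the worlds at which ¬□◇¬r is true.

2

w0: □◇¬r is F. ✓
w1: □◇¬r is F. ✓
w2: □◇¬r is T. ✗
w3: □◇¬r is T. ✗
w4: □◇¬r is T. ✗
w5: □◇¬r is T. ✗
Satisfying worlds: {w0, w1}.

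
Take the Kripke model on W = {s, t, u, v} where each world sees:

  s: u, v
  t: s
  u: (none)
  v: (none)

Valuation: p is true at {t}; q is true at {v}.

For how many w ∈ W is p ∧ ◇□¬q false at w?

4

s: p is F, ◇□¬q is T. ✗
t: p is T, ◇□¬q is F. ✗
u: p is F, ◇□¬q is F. ✗
v: p is F, ◇□¬q is F. ✗
Satisfying worlds: ∅.
So p ∧ ◇□¬q fails at the other 4 worlds.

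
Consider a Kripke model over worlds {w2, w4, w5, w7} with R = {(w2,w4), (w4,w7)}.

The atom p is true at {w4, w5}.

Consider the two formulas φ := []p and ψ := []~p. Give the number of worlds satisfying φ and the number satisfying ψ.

For []p:
w2: successors {w4}; p there: w4:T. ✓
w4: successors {w7}; p there: w7:F. ✗
w5: no successors, so []p holds vacuously. ✓
w7: no successors, so []p holds vacuously. ✓
— 3 worlds.
For []~p:
w2: successors {w4}; ~p there: w4:F. ✗
w4: successors {w7}; ~p there: w7:T. ✓
w5: no successors, so []~p holds vacuously. ✓
w7: no successors, so []~p holds vacuously. ✓
— 3 worlds.

3 and 3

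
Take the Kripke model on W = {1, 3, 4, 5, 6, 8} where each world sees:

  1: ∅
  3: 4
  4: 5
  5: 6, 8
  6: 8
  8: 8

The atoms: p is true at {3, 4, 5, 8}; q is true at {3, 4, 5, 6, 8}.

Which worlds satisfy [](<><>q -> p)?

{1, 3, 4, 6, 8}

1: no successors, so [](<><>q -> p) holds vacuously. ✓
3: successors {4}; <><>q -> p there: 4:T. ✓
4: successors {5}; <><>q -> p there: 5:T. ✓
5: successors {6, 8}; <><>q -> p there: 6:F, 8:T. ✗
6: successors {8}; <><>q -> p there: 8:T. ✓
8: successors {8}; <><>q -> p there: 8:T. ✓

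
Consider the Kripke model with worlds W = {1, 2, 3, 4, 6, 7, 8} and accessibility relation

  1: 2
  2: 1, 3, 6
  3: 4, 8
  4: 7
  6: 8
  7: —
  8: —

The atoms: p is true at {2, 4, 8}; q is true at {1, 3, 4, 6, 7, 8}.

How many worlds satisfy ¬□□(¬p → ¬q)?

2

1: □□(¬p → ¬q) is F. ✓
2: □□(¬p → ¬q) is T. ✗
3: □□(¬p → ¬q) is F. ✓
4: □□(¬p → ¬q) is T. ✗
6: □□(¬p → ¬q) is T. ✗
7: □□(¬p → ¬q) is T. ✗
8: □□(¬p → ¬q) is T. ✗
Satisfying worlds: {1, 3}.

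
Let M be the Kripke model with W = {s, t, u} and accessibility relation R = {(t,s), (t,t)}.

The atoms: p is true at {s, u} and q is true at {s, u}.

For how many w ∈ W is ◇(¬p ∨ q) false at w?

s: no successors, so ◇(¬p ∨ q) fails. ✗
t: successors {s, t}; ¬p ∨ q there: s:T, t:T. ✓
u: no successors, so ◇(¬p ∨ q) fails. ✗
Satisfying worlds: {t}.
So ◇(¬p ∨ q) fails at the other 2 worlds.

2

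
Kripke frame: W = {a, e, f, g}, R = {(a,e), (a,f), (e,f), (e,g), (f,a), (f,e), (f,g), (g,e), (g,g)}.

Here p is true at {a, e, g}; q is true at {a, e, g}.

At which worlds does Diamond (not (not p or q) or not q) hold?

a: successors {e, f}; not (not p or q) or not q there: e:F, f:T. ✓
e: successors {f, g}; not (not p or q) or not q there: f:T, g:F. ✓
f: successors {a, e, g}; not (not p or q) or not q there: a:F, e:F, g:F. ✗
g: successors {e, g}; not (not p or q) or not q there: e:F, g:F. ✗

{a, e}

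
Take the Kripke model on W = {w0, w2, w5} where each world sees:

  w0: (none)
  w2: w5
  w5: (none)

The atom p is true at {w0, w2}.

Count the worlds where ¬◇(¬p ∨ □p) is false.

w0: ◇(¬p ∨ □p) is F. ✓
w2: ◇(¬p ∨ □p) is T. ✗
w5: ◇(¬p ∨ □p) is F. ✓
Satisfying worlds: {w0, w5}.
So ¬◇(¬p ∨ □p) fails at the other 1 world.

1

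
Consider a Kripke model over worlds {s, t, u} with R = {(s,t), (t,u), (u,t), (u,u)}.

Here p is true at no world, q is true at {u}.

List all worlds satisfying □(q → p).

{s}

s: successors {t}; q → p there: t:T. ✓
t: successors {u}; q → p there: u:F. ✗
u: successors {t, u}; q → p there: t:T, u:F. ✗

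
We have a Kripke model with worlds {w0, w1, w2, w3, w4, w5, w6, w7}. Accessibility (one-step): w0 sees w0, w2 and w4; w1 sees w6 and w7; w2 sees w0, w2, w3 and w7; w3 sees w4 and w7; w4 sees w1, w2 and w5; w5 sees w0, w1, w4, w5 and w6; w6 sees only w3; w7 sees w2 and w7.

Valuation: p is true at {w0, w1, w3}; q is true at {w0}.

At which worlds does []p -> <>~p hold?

{w0, w1, w2, w3, w4, w5, w7}

w0: []p is F, <>~p is T. ✓
w1: []p is F, <>~p is T. ✓
w2: []p is F, <>~p is T. ✓
w3: []p is F, <>~p is T. ✓
w4: []p is F, <>~p is T. ✓
w5: []p is F, <>~p is T. ✓
w6: []p is T, <>~p is F. ✗
w7: []p is F, <>~p is T. ✓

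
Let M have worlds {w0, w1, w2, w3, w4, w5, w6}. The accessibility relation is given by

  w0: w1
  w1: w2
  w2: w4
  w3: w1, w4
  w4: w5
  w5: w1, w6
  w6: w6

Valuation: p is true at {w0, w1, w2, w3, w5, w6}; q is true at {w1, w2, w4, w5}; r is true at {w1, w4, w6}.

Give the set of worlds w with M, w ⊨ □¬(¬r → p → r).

{w1, w4}

w0: successors {w1}; ¬(¬r → p → r) there: w1:F. ✗
w1: successors {w2}; ¬(¬r → p → r) there: w2:T. ✓
w2: successors {w4}; ¬(¬r → p → r) there: w4:F. ✗
w3: successors {w1, w4}; ¬(¬r → p → r) there: w1:F, w4:F. ✗
w4: successors {w5}; ¬(¬r → p → r) there: w5:T. ✓
w5: successors {w1, w6}; ¬(¬r → p → r) there: w1:F, w6:F. ✗
w6: successors {w6}; ¬(¬r → p → r) there: w6:F. ✗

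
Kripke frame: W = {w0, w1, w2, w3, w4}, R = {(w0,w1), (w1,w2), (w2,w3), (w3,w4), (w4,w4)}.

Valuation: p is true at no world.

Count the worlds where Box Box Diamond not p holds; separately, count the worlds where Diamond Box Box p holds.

For Box Box Diamond not p:
w0: successors {w1}; Box Diamond not p there: w1:T. ✓
w1: successors {w2}; Box Diamond not p there: w2:T. ✓
w2: successors {w3}; Box Diamond not p there: w3:T. ✓
w3: successors {w4}; Box Diamond not p there: w4:T. ✓
w4: successors {w4}; Box Diamond not p there: w4:T. ✓
— 5 worlds.
For Diamond Box Box p:
w0: successors {w1}; Box Box p there: w1:F. ✗
w1: successors {w2}; Box Box p there: w2:F. ✗
w2: successors {w3}; Box Box p there: w3:F. ✗
w3: successors {w4}; Box Box p there: w4:F. ✗
w4: successors {w4}; Box Box p there: w4:F. ✗
— 0 worlds.

5 and 0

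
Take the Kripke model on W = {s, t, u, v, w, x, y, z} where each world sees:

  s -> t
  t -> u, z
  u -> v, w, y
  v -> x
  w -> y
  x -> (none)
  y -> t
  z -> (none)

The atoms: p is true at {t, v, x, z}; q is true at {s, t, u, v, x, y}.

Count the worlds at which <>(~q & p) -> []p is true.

7

s: <>(~q & p) is F, []p is T. ✓
t: <>(~q & p) is T, []p is F. ✗
u: <>(~q & p) is F, []p is F. ✓
v: <>(~q & p) is F, []p is T. ✓
w: <>(~q & p) is F, []p is F. ✓
x: <>(~q & p) is F, []p is T. ✓
y: <>(~q & p) is F, []p is T. ✓
z: <>(~q & p) is F, []p is T. ✓
Satisfying worlds: {s, u, v, w, x, y, z}.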